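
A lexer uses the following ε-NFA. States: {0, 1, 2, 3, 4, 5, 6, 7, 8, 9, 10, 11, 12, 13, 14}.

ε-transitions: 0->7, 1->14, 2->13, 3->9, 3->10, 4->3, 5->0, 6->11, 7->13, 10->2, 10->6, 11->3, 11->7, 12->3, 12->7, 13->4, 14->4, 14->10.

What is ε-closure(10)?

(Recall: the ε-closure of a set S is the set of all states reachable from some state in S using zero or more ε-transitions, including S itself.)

{2, 3, 4, 6, 7, 9, 10, 11, 13}

Start with {10}.
From 10 via ε: add 2, 6.
From 2 via ε: add 13.
From 6 via ε: add 11.
From 11 via ε: add 3, 7.
From 13 via ε: add 4.
From 3 via ε: add 9.
No new states can be added; the closed set is {2, 3, 4, 6, 7, 9, 10, 11, 13}.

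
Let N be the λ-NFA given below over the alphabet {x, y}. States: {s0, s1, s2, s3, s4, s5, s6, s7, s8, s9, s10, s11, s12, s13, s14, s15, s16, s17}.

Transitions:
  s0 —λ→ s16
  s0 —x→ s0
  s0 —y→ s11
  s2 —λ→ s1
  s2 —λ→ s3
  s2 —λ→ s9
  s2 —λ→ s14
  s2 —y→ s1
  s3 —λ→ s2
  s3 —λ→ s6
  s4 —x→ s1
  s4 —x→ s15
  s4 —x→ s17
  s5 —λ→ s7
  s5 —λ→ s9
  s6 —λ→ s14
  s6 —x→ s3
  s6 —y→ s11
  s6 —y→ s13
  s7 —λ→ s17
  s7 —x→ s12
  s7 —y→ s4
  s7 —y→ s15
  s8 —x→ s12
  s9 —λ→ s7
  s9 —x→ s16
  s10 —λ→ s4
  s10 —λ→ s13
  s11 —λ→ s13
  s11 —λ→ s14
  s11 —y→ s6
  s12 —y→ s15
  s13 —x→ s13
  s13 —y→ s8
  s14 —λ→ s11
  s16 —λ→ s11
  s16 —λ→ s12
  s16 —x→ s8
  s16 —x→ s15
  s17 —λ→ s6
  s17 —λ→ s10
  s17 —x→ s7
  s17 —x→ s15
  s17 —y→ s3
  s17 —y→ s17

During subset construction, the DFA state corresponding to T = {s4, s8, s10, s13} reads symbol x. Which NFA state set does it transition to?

{s1, s4, s6, s10, s11, s12, s13, s14, s15, s17}

s4 on x → {s1, s15, s17}.
s8 on x → {s12}.
s13 on x → {s13}.
No x-transition from s10.
Union after reading x: {s1, s12, s13, s15, s17}.
Now take the λ-closure:
From s17 via λ: add s6, s10.
From s6 via λ: add s14.
From s10 via λ: add s4.
From s14 via λ: add s11.
No new states can be added; the closed set is {s1, s4, s6, s10, s11, s12, s13, s14, s15, s17}.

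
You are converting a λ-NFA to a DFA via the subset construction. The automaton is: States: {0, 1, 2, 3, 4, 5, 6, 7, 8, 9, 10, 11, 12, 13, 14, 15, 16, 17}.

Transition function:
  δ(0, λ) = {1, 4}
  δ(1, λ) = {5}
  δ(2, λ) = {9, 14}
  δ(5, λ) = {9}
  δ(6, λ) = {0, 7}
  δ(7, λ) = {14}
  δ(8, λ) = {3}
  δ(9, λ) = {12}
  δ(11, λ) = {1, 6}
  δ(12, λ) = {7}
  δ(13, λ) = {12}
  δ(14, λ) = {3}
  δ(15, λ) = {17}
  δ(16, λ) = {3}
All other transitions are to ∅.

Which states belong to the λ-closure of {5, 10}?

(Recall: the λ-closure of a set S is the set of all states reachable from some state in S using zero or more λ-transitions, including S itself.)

Start with {5, 10}.
From 5 via λ: add 9.
From 9 via λ: add 12.
From 12 via λ: add 7.
From 7 via λ: add 14.
From 14 via λ: add 3.
No new states can be added; the closed set is {3, 5, 7, 9, 10, 12, 14}.

{3, 5, 7, 9, 10, 12, 14}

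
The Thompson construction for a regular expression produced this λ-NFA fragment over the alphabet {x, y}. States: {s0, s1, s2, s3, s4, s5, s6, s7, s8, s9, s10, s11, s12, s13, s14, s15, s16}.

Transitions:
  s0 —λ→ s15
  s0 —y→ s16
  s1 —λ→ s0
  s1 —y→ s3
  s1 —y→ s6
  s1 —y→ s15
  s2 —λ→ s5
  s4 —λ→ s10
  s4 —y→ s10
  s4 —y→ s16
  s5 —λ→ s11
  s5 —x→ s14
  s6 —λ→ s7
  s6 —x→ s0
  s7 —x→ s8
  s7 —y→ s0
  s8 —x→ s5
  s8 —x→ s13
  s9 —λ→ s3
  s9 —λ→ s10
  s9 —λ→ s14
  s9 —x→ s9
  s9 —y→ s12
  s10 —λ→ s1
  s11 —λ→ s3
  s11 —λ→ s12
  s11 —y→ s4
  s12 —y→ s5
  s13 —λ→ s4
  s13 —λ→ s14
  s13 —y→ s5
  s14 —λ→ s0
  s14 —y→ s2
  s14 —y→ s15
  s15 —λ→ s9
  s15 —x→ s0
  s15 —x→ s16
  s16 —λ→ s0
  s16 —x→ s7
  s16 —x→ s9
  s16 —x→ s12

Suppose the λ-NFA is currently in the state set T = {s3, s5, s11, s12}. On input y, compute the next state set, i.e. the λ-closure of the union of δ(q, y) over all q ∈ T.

s11 on y → {s4}.
s12 on y → {s5}.
No y-transition from s3, s5.
Union after reading y: {s4, s5}.
Now take the λ-closure:
From s4 via λ: add s10.
From s5 via λ: add s11.
From s10 via λ: add s1.
From s11 via λ: add s3, s12.
From s1 via λ: add s0.
From s0 via λ: add s15.
From s15 via λ: add s9.
From s9 via λ: add s14.
No new states can be added; the closed set is {s0, s1, s3, s4, s5, s9, s10, s11, s12, s14, s15}.

{s0, s1, s3, s4, s5, s9, s10, s11, s12, s14, s15}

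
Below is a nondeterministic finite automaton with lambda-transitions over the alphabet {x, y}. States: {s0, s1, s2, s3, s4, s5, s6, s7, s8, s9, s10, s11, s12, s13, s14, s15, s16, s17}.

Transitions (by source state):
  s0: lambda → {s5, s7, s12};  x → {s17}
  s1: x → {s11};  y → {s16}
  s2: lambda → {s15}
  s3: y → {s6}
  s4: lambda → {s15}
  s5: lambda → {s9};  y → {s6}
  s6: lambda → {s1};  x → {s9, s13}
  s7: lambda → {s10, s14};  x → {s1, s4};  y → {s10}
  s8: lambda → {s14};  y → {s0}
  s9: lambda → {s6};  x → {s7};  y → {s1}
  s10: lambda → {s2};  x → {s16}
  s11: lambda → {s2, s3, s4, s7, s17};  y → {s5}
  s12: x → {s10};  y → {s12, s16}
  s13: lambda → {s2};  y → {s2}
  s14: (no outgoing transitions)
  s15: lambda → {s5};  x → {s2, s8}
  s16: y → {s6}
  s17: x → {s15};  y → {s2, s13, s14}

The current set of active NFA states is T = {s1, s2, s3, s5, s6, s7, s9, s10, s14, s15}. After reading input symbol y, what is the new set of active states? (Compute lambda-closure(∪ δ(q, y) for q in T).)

s1 on y → {s16}.
s3 on y → {s6}.
s5 on y → {s6}.
s7 on y → {s10}.
s9 on y → {s1}.
No y-transition from s2, s6, s10, s14, s15.
Union after reading y: {s1, s6, s10, s16}.
Now take the lambda-closure:
From s10 via lambda: add s2.
From s2 via lambda: add s15.
From s15 via lambda: add s5.
From s5 via lambda: add s9.
No new states can be added; the closed set is {s1, s2, s5, s6, s9, s10, s15, s16}.

{s1, s2, s5, s6, s9, s10, s15, s16}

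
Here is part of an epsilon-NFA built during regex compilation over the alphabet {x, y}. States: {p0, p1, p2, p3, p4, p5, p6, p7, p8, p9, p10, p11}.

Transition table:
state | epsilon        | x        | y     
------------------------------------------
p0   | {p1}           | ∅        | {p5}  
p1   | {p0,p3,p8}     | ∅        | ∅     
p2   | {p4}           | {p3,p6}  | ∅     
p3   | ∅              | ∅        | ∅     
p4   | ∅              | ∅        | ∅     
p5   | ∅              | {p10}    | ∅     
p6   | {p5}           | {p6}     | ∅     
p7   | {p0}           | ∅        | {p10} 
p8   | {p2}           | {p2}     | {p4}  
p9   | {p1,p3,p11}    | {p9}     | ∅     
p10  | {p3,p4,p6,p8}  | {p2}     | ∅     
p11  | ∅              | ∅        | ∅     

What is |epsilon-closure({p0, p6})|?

8

Start with {p0, p6}.
From p0 via epsilon: add p1.
From p6 via epsilon: add p5.
From p1 via epsilon: add p3, p8.
From p8 via epsilon: add p2.
From p2 via epsilon: add p4.
epsilon-closure = {p0, p1, p2, p3, p4, p5, p6, p8}, which has 8 states.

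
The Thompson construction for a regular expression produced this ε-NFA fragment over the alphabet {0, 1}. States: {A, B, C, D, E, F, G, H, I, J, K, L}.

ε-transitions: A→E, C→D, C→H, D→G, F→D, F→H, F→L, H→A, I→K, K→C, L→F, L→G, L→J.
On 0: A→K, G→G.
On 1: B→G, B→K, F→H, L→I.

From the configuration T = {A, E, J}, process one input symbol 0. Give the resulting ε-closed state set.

A on 0 → {K}.
No 0-transition from E, J.
Union after reading 0: {K}.
Now take the ε-closure:
From K via ε: add C.
From C via ε: add D, H.
From D via ε: add G.
From H via ε: add A.
From A via ε: add E.
No new states can be added; the closed set is {A, C, D, E, G, H, K}.

{A, C, D, E, G, H, K}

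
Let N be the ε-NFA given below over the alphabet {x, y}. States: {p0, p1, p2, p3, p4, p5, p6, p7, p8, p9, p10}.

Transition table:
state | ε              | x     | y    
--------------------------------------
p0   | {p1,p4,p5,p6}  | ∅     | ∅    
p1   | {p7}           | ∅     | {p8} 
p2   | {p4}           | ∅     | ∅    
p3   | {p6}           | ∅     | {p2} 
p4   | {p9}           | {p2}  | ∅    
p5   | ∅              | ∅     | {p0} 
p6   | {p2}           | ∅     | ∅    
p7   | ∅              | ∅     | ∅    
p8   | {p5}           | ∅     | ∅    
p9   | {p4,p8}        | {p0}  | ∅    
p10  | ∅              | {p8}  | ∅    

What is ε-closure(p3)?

{p2, p3, p4, p5, p6, p8, p9}

Start with {p3}.
From p3 via ε: add p6.
From p6 via ε: add p2.
From p2 via ε: add p4.
From p4 via ε: add p9.
From p9 via ε: add p8.
From p8 via ε: add p5.
No new states can be added; the closed set is {p2, p3, p4, p5, p6, p8, p9}.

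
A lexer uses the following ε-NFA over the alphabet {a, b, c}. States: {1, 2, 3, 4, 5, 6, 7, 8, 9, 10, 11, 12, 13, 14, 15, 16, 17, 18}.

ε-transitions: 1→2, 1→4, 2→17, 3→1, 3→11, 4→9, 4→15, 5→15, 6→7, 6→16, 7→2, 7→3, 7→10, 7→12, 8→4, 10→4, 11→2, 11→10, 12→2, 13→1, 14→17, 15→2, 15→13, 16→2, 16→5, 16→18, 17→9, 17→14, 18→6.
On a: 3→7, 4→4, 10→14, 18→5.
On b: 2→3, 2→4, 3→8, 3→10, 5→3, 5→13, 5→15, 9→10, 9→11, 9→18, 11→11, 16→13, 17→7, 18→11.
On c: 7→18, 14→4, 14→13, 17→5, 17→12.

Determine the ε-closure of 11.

Start with {11}.
From 11 via ε: add 2, 10.
From 2 via ε: add 17.
From 10 via ε: add 4.
From 4 via ε: add 9, 15.
From 17 via ε: add 14.
From 15 via ε: add 13.
From 13 via ε: add 1.
No new states can be added; the closed set is {1, 2, 4, 9, 10, 11, 13, 14, 15, 17}.

{1, 2, 4, 9, 10, 11, 13, 14, 15, 17}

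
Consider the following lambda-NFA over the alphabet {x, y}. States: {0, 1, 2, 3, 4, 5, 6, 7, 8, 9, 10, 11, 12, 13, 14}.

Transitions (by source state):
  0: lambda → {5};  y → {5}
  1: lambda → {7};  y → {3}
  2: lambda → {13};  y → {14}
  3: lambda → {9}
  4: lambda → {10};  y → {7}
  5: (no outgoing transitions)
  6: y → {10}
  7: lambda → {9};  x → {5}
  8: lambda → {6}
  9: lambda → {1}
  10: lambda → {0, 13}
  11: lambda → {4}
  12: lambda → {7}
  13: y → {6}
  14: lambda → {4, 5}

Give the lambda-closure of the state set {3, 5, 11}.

{0, 1, 3, 4, 5, 7, 9, 10, 11, 13}

Start with {3, 5, 11}.
From 3 via lambda: add 9.
From 11 via lambda: add 4.
From 4 via lambda: add 10.
From 9 via lambda: add 1.
From 1 via lambda: add 7.
From 10 via lambda: add 0, 13.
No new states can be added; the closed set is {0, 1, 3, 4, 5, 7, 9, 10, 11, 13}.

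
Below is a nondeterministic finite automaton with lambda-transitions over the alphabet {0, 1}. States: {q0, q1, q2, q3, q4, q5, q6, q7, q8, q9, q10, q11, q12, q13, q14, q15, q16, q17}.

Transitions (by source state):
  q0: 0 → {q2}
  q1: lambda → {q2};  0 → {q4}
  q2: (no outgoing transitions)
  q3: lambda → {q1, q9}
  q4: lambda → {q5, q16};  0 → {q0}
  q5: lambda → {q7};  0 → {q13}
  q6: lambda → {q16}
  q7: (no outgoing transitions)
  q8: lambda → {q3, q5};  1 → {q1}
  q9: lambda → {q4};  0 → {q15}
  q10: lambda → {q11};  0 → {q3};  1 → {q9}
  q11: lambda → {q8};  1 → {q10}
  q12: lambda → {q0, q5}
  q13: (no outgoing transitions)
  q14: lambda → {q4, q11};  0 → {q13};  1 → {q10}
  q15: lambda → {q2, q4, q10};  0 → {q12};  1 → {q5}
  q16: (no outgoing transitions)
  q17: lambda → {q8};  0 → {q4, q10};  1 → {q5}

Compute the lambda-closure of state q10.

{q1, q2, q3, q4, q5, q7, q8, q9, q10, q11, q16}

Start with {q10}.
From q10 via lambda: add q11.
From q11 via lambda: add q8.
From q8 via lambda: add q3, q5.
From q3 via lambda: add q1, q9.
From q5 via lambda: add q7.
From q1 via lambda: add q2.
From q9 via lambda: add q4.
From q4 via lambda: add q16.
No new states can be added; the closed set is {q1, q2, q3, q4, q5, q7, q8, q9, q10, q11, q16}.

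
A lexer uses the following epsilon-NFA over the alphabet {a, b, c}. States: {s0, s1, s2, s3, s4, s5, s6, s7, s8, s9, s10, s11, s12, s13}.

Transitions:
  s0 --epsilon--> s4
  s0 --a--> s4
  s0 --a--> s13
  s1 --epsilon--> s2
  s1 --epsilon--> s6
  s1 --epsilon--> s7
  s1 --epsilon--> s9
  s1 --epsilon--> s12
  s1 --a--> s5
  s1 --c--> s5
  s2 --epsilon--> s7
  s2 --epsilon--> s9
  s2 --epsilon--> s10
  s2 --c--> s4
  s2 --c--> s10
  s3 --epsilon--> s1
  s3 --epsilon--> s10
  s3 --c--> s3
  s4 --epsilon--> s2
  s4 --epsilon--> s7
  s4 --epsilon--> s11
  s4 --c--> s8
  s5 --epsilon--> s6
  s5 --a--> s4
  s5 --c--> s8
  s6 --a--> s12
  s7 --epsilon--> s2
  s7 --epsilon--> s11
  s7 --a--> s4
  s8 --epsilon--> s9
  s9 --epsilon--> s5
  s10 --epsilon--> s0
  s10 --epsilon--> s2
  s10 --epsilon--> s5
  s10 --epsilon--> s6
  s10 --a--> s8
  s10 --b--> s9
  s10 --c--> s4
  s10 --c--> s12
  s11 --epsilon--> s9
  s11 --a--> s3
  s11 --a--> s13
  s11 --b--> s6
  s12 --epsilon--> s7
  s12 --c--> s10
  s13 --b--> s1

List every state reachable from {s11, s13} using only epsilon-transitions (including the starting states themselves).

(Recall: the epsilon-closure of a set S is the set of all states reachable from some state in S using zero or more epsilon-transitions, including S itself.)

{s5, s6, s9, s11, s13}

Start with {s11, s13}.
From s11 via epsilon: add s9.
From s9 via epsilon: add s5.
From s5 via epsilon: add s6.
No new states can be added; the closed set is {s5, s6, s9, s11, s13}.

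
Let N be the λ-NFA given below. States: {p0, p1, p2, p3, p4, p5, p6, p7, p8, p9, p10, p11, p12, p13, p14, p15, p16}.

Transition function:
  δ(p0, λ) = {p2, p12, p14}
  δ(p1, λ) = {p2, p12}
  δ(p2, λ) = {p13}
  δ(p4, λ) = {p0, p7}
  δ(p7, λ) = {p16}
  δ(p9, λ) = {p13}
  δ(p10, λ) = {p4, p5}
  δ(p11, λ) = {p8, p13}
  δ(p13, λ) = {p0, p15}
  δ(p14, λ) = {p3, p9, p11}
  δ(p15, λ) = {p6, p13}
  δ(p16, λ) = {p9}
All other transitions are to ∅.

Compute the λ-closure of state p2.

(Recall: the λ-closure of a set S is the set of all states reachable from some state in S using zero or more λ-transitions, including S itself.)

{p0, p2, p3, p6, p8, p9, p11, p12, p13, p14, p15}

Start with {p2}.
From p2 via λ: add p13.
From p13 via λ: add p0, p15.
From p0 via λ: add p12, p14.
From p15 via λ: add p6.
From p14 via λ: add p3, p9, p11.
From p11 via λ: add p8.
No new states can be added; the closed set is {p0, p2, p3, p6, p8, p9, p11, p12, p13, p14, p15}.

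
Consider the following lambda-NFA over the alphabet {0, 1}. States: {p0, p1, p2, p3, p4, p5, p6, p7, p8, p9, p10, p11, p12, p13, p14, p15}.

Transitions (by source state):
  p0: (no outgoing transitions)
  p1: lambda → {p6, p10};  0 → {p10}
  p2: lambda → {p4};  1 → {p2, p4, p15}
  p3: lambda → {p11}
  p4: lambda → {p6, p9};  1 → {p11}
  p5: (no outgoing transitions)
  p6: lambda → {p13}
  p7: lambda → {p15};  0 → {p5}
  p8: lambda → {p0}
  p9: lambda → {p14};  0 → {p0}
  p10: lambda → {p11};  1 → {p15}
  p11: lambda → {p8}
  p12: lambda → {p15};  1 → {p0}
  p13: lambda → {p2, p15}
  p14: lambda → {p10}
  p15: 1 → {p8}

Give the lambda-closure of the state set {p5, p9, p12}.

{p0, p5, p8, p9, p10, p11, p12, p14, p15}

Start with {p5, p9, p12}.
From p9 via lambda: add p14.
From p12 via lambda: add p15.
From p14 via lambda: add p10.
From p10 via lambda: add p11.
From p11 via lambda: add p8.
From p8 via lambda: add p0.
No new states can be added; the closed set is {p0, p5, p8, p9, p10, p11, p12, p14, p15}.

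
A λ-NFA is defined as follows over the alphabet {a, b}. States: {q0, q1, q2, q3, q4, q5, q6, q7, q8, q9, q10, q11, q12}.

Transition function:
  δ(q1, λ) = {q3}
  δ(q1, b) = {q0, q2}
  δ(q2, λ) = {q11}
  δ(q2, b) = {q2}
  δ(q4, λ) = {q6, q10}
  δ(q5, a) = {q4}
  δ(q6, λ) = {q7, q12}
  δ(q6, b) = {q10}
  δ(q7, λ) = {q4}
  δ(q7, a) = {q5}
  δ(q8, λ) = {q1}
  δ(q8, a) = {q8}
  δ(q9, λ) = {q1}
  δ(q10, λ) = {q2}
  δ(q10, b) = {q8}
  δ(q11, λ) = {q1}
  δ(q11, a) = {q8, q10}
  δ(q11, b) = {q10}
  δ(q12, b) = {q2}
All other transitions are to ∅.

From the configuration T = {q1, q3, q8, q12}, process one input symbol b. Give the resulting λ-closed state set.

{q0, q1, q2, q3, q11}

q1 on b → {q0, q2}.
q12 on b → {q2}.
No b-transition from q3, q8.
Union after reading b: {q0, q2}.
Now take the λ-closure:
From q2 via λ: add q11.
From q11 via λ: add q1.
From q1 via λ: add q3.
No new states can be added; the closed set is {q0, q1, q2, q3, q11}.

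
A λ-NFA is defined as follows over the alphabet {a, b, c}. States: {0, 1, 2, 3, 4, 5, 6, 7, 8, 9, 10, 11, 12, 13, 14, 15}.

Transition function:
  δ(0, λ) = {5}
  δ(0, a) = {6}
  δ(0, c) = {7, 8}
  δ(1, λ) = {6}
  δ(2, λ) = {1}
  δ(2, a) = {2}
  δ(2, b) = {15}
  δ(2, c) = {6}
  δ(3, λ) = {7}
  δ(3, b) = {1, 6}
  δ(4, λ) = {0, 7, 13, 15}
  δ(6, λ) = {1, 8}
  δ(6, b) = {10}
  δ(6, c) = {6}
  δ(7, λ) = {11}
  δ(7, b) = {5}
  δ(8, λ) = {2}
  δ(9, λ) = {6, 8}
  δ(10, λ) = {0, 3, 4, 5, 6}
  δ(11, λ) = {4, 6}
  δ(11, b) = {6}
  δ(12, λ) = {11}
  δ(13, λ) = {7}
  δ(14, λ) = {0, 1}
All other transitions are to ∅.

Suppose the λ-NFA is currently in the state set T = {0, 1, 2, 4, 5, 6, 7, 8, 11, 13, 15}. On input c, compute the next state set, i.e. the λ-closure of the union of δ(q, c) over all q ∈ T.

{0, 1, 2, 4, 5, 6, 7, 8, 11, 13, 15}

0 on c → {7, 8}.
2 on c → {6}.
6 on c → {6}.
No c-transition from 1, 4, 5, 7, 8, 11, 13, 15.
Union after reading c: {6, 7, 8}.
Now take the λ-closure:
From 6 via λ: add 1.
From 7 via λ: add 11.
From 8 via λ: add 2.
From 11 via λ: add 4.
From 4 via λ: add 0, 13, 15.
From 0 via λ: add 5.
No new states can be added; the closed set is {0, 1, 2, 4, 5, 6, 7, 8, 11, 13, 15}.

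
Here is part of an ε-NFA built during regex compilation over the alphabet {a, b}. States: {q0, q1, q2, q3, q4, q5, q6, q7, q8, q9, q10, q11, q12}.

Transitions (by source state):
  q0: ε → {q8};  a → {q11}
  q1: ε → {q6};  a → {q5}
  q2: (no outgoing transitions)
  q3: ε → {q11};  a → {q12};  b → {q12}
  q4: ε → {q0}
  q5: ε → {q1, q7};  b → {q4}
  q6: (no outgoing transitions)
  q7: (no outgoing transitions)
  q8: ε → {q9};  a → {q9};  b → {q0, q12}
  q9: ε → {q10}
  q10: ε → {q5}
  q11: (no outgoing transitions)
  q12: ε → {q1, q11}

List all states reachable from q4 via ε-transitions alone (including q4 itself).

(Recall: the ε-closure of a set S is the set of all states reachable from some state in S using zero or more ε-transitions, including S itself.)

{q0, q1, q4, q5, q6, q7, q8, q9, q10}

Start with {q4}.
From q4 via ε: add q0.
From q0 via ε: add q8.
From q8 via ε: add q9.
From q9 via ε: add q10.
From q10 via ε: add q5.
From q5 via ε: add q1, q7.
From q1 via ε: add q6.
No new states can be added; the closed set is {q0, q1, q4, q5, q6, q7, q8, q9, q10}.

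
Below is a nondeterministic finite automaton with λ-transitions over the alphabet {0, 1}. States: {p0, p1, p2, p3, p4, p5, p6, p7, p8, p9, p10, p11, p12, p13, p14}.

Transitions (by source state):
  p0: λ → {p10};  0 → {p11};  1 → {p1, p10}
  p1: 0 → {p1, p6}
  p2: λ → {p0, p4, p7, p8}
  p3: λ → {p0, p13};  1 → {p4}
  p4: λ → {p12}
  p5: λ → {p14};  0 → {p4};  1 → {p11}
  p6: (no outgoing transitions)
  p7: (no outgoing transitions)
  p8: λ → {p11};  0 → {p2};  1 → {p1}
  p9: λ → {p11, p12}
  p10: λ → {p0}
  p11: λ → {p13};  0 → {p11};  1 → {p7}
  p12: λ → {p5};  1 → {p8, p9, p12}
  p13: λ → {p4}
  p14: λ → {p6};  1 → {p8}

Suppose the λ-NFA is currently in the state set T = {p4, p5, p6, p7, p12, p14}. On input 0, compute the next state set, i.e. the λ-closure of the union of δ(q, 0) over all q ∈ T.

p5 on 0 → {p4}.
No 0-transition from p4, p6, p7, p12, p14.
Union after reading 0: {p4}.
Now take the λ-closure:
From p4 via λ: add p12.
From p12 via λ: add p5.
From p5 via λ: add p14.
From p14 via λ: add p6.
No new states can be added; the closed set is {p4, p5, p6, p12, p14}.

{p4, p5, p6, p12, p14}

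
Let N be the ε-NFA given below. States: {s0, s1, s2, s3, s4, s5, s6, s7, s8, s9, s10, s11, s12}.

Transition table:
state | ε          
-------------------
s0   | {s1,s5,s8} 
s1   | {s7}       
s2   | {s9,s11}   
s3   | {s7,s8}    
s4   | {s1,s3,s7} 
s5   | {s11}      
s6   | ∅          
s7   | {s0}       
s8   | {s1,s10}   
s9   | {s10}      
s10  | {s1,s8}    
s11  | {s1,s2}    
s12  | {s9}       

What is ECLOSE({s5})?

Start with {s5}.
From s5 via ε: add s11.
From s11 via ε: add s1, s2.
From s1 via ε: add s7.
From s2 via ε: add s9.
From s7 via ε: add s0.
From s9 via ε: add s10.
From s0 via ε: add s8.
No new states can be added; the closed set is {s0, s1, s2, s5, s7, s8, s9, s10, s11}.

{s0, s1, s2, s5, s7, s8, s9, s10, s11}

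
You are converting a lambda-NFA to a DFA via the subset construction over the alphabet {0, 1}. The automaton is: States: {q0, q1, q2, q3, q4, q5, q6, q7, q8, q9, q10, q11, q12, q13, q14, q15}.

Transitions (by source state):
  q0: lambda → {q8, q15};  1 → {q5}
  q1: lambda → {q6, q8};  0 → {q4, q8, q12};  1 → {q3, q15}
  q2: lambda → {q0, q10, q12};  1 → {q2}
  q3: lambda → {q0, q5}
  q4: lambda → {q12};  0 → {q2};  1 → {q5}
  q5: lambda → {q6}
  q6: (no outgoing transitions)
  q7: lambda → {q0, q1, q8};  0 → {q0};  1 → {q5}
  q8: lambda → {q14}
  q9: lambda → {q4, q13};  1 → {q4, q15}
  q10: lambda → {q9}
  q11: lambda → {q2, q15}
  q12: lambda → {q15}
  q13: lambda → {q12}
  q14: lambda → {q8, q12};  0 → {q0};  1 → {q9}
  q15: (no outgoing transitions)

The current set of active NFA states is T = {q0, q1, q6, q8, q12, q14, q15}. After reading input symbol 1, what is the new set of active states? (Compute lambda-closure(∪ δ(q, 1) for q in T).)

q0 on 1 → {q5}.
q1 on 1 → {q3, q15}.
q14 on 1 → {q9}.
No 1-transition from q6, q8, q12, q15.
Union after reading 1: {q3, q5, q9, q15}.
Now take the lambda-closure:
From q3 via lambda: add q0.
From q5 via lambda: add q6.
From q9 via lambda: add q4, q13.
From q0 via lambda: add q8.
From q4 via lambda: add q12.
From q8 via lambda: add q14.
No new states can be added; the closed set is {q0, q3, q4, q5, q6, q8, q9, q12, q13, q14, q15}.

{q0, q3, q4, q5, q6, q8, q9, q12, q13, q14, q15}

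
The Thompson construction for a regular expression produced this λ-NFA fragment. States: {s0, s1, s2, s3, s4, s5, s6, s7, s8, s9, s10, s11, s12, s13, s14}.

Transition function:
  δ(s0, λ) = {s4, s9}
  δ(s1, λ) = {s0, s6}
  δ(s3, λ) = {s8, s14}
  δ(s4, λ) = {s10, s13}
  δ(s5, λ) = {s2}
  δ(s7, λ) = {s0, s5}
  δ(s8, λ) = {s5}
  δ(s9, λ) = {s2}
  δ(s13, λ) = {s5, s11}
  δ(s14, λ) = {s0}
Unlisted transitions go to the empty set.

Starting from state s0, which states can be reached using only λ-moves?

{s0, s2, s4, s5, s9, s10, s11, s13}

Start with {s0}.
From s0 via λ: add s4, s9.
From s4 via λ: add s10, s13.
From s9 via λ: add s2.
From s13 via λ: add s5, s11.
No new states can be added; the closed set is {s0, s2, s4, s5, s9, s10, s11, s13}.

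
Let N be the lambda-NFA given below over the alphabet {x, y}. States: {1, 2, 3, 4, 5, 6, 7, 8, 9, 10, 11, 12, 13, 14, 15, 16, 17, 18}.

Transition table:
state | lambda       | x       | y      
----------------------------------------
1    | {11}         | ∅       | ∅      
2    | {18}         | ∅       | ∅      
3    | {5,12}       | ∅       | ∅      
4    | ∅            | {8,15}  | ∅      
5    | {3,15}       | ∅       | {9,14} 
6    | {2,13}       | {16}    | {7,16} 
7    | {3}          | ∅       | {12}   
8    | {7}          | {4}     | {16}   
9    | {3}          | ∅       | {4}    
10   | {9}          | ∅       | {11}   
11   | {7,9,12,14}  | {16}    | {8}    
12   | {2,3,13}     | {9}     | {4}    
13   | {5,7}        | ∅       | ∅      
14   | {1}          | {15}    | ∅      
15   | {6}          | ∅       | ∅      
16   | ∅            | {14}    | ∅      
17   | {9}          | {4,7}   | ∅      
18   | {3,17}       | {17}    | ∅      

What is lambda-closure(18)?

Start with {18}.
From 18 via lambda: add 3, 17.
From 3 via lambda: add 5, 12.
From 17 via lambda: add 9.
From 5 via lambda: add 15.
From 12 via lambda: add 2, 13.
From 13 via lambda: add 7.
From 15 via lambda: add 6.
No new states can be added; the closed set is {2, 3, 5, 6, 7, 9, 12, 13, 15, 17, 18}.

{2, 3, 5, 6, 7, 9, 12, 13, 15, 17, 18}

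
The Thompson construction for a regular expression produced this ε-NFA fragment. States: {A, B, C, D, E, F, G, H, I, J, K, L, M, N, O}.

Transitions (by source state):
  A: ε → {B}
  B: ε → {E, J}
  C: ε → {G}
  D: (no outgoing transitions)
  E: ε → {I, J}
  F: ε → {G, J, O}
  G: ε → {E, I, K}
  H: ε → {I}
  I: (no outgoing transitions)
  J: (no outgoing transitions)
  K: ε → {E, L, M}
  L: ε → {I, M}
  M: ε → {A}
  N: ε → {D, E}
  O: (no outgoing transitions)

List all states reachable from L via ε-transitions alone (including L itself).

Start with {L}.
From L via ε: add I, M.
From M via ε: add A.
From A via ε: add B.
From B via ε: add E, J.
No new states can be added; the closed set is {A, B, E, I, J, L, M}.

{A, B, E, I, J, L, M}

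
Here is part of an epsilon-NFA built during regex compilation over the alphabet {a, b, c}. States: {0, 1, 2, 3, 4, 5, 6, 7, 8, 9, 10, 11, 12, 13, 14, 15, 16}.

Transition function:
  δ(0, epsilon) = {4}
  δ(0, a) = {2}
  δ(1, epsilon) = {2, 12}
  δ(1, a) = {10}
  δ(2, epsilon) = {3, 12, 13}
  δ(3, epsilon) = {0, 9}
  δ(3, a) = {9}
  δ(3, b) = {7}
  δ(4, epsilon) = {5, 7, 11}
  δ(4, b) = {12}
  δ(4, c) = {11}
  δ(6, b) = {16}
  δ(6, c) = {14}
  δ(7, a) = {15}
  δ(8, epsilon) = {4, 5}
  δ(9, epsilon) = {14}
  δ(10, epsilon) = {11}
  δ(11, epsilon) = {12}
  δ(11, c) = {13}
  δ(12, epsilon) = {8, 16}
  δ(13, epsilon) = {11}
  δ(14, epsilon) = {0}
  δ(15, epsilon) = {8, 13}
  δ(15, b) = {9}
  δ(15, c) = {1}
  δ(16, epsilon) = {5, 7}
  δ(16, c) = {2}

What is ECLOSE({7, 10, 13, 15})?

Start with {7, 10, 13, 15}.
From 10 via epsilon: add 11.
From 15 via epsilon: add 8.
From 8 via epsilon: add 4, 5.
From 11 via epsilon: add 12.
From 12 via epsilon: add 16.
No new states can be added; the closed set is {4, 5, 7, 8, 10, 11, 12, 13, 15, 16}.

{4, 5, 7, 8, 10, 11, 12, 13, 15, 16}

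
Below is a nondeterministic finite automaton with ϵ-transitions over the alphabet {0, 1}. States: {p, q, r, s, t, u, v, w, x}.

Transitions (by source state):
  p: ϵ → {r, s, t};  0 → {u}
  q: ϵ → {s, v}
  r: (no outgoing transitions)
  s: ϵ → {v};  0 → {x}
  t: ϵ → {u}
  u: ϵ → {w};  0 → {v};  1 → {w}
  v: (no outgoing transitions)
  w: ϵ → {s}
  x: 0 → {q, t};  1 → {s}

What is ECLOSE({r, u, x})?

{r, s, u, v, w, x}

Start with {r, u, x}.
From u via ϵ: add w.
From w via ϵ: add s.
From s via ϵ: add v.
No new states can be added; the closed set is {r, s, u, v, w, x}.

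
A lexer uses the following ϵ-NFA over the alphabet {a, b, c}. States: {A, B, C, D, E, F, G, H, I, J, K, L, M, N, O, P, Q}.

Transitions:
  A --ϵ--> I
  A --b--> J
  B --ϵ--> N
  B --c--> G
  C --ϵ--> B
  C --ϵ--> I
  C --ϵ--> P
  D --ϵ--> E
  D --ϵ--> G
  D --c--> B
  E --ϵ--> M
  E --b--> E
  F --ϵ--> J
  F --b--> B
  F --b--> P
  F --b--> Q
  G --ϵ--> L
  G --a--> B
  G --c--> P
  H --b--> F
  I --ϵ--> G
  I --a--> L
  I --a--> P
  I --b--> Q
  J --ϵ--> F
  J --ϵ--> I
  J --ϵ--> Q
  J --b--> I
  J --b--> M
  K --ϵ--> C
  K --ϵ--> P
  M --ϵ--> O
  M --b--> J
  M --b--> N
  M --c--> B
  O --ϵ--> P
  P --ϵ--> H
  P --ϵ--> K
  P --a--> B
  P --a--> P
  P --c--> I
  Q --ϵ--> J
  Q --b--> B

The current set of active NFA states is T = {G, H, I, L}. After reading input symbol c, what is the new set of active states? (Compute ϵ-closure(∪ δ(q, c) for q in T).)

{B, C, G, H, I, K, L, N, P}

G on c → {P}.
No c-transition from H, I, L.
Union after reading c: {P}.
Now take the ϵ-closure:
From P via ϵ: add H, K.
From K via ϵ: add C.
From C via ϵ: add B, I.
From B via ϵ: add N.
From I via ϵ: add G.
From G via ϵ: add L.
No new states can be added; the closed set is {B, C, G, H, I, K, L, N, P}.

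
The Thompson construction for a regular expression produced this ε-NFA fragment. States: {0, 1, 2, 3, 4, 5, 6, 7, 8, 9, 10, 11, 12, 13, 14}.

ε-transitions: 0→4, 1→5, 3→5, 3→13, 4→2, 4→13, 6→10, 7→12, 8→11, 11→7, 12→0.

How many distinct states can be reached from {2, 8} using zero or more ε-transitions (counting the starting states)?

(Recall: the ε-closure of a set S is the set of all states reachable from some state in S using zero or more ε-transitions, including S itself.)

8

Start with {2, 8}.
From 8 via ε: add 11.
From 11 via ε: add 7.
From 7 via ε: add 12.
From 12 via ε: add 0.
From 0 via ε: add 4.
From 4 via ε: add 13.
ε-closure = {0, 2, 4, 7, 8, 11, 12, 13}, which has 8 states.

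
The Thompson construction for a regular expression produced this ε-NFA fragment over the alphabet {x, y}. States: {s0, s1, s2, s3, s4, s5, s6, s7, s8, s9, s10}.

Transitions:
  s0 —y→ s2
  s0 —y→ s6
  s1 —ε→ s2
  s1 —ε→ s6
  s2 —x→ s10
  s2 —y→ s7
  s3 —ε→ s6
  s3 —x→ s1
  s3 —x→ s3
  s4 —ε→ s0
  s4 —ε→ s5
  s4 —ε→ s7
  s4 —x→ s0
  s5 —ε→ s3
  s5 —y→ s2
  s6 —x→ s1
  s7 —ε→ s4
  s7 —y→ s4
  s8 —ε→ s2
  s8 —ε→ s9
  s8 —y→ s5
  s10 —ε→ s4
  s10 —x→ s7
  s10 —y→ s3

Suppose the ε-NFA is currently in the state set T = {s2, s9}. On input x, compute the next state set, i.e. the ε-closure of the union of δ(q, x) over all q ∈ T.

s2 on x → {s10}.
No x-transition from s9.
Union after reading x: {s10}.
Now take the ε-closure:
From s10 via ε: add s4.
From s4 via ε: add s0, s5, s7.
From s5 via ε: add s3.
From s3 via ε: add s6.
No new states can be added; the closed set is {s0, s3, s4, s5, s6, s7, s10}.

{s0, s3, s4, s5, s6, s7, s10}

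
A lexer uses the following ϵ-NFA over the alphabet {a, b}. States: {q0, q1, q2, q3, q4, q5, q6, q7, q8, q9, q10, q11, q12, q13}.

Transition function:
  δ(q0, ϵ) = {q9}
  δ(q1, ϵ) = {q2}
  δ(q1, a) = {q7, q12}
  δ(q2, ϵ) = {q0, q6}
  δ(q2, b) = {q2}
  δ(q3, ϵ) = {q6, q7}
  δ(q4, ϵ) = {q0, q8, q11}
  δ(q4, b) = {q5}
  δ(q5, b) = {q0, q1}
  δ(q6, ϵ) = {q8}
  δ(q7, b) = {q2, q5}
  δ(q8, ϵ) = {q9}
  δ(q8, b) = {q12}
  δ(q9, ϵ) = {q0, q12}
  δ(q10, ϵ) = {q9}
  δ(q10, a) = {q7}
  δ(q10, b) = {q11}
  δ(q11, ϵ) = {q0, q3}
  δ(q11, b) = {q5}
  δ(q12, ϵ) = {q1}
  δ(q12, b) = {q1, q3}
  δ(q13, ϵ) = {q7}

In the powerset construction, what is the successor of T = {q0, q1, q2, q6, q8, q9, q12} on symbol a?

{q0, q1, q2, q6, q7, q8, q9, q12}

q1 on a → {q7, q12}.
No a-transition from q0, q2, q6, q8, q9, q12.
Union after reading a: {q7, q12}.
Now take the ϵ-closure:
From q12 via ϵ: add q1.
From q1 via ϵ: add q2.
From q2 via ϵ: add q0, q6.
From q0 via ϵ: add q9.
From q6 via ϵ: add q8.
No new states can be added; the closed set is {q0, q1, q2, q6, q7, q8, q9, q12}.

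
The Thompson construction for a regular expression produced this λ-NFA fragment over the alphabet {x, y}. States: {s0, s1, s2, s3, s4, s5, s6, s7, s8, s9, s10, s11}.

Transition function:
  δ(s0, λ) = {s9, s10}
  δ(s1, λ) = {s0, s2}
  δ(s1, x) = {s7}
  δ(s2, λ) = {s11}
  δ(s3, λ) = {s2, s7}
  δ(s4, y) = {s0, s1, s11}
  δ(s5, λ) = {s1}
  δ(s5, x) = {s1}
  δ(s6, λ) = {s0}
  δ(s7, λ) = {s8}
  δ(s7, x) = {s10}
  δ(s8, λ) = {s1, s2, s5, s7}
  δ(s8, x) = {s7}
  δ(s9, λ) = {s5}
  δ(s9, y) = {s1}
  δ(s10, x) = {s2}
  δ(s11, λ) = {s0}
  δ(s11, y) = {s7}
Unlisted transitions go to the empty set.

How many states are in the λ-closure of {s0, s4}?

8

Start with {s0, s4}.
From s0 via λ: add s9, s10.
From s9 via λ: add s5.
From s5 via λ: add s1.
From s1 via λ: add s2.
From s2 via λ: add s11.
λ-closure = {s0, s1, s2, s4, s5, s9, s10, s11}, which has 8 states.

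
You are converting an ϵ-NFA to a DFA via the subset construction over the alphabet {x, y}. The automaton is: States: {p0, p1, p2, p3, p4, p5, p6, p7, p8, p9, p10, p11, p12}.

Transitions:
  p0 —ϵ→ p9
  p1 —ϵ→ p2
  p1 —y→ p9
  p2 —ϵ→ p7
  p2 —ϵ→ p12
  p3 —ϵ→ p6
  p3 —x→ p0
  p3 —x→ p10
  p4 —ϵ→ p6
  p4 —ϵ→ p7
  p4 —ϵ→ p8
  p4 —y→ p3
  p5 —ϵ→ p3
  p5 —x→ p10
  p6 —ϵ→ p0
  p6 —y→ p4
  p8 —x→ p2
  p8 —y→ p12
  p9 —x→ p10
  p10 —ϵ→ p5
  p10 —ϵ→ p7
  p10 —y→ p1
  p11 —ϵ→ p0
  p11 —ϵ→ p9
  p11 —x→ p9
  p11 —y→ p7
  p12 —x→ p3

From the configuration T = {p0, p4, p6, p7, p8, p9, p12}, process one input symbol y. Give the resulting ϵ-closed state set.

p4 on y → {p3}.
p6 on y → {p4}.
p8 on y → {p12}.
No y-transition from p0, p7, p9, p12.
Union after reading y: {p3, p4, p12}.
Now take the ϵ-closure:
From p3 via ϵ: add p6.
From p4 via ϵ: add p7, p8.
From p6 via ϵ: add p0.
From p0 via ϵ: add p9.
No new states can be added; the closed set is {p0, p3, p4, p6, p7, p8, p9, p12}.

{p0, p3, p4, p6, p7, p8, p9, p12}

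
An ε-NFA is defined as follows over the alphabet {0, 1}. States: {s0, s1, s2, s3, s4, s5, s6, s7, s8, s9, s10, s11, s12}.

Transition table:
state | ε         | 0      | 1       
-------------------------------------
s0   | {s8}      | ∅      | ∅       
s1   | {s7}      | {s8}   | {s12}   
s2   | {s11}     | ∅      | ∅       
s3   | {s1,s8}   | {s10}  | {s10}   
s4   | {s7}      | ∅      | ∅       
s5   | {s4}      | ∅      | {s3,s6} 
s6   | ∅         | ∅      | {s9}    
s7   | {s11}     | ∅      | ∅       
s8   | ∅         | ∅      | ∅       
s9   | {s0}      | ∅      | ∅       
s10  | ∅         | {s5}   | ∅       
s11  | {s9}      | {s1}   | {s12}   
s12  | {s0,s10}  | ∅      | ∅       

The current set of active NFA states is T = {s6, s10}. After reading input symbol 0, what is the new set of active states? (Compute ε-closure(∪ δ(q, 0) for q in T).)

s10 on 0 → {s5}.
No 0-transition from s6.
Union after reading 0: {s5}.
Now take the ε-closure:
From s5 via ε: add s4.
From s4 via ε: add s7.
From s7 via ε: add s11.
From s11 via ε: add s9.
From s9 via ε: add s0.
From s0 via ε: add s8.
No new states can be added; the closed set is {s0, s4, s5, s7, s8, s9, s11}.

{s0, s4, s5, s7, s8, s9, s11}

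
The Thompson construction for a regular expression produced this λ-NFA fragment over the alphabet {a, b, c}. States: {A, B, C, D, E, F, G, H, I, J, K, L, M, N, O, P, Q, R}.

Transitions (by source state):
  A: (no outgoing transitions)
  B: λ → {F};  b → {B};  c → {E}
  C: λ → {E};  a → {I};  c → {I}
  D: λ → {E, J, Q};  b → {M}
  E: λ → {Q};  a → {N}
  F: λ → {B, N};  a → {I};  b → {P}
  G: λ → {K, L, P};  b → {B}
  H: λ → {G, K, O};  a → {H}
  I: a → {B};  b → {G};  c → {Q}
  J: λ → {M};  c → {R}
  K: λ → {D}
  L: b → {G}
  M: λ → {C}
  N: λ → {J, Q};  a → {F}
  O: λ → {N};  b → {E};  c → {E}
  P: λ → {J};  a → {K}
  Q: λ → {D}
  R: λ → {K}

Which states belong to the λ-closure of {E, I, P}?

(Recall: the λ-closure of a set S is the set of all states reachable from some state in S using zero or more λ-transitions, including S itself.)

Start with {E, I, P}.
From E via λ: add Q.
From P via λ: add J.
From J via λ: add M.
From Q via λ: add D.
From M via λ: add C.
No new states can be added; the closed set is {C, D, E, I, J, M, P, Q}.

{C, D, E, I, J, M, P, Q}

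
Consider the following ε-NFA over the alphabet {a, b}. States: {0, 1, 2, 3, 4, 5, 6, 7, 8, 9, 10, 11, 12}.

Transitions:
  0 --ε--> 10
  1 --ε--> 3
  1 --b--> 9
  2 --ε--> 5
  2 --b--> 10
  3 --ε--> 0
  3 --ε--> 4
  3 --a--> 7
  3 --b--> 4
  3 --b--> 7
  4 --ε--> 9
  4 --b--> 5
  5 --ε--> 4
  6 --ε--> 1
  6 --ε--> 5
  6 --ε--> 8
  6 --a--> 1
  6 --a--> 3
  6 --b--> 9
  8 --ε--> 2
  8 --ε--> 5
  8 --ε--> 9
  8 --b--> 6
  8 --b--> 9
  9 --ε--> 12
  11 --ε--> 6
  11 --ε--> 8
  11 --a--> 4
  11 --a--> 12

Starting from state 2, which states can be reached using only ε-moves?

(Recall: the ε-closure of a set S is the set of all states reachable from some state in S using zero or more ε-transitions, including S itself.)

Start with {2}.
From 2 via ε: add 5.
From 5 via ε: add 4.
From 4 via ε: add 9.
From 9 via ε: add 12.
No new states can be added; the closed set is {2, 4, 5, 9, 12}.

{2, 4, 5, 9, 12}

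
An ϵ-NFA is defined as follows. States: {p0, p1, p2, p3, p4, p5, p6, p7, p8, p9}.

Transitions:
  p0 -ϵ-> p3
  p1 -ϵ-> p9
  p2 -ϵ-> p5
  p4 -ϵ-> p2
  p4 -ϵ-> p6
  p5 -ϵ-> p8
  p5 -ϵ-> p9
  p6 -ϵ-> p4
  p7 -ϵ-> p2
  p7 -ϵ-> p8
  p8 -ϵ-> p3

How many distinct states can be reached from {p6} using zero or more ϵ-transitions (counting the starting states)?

7

Start with {p6}.
From p6 via ϵ: add p4.
From p4 via ϵ: add p2.
From p2 via ϵ: add p5.
From p5 via ϵ: add p8, p9.
From p8 via ϵ: add p3.
ϵ-closure = {p2, p3, p4, p5, p6, p8, p9}, which has 7 states.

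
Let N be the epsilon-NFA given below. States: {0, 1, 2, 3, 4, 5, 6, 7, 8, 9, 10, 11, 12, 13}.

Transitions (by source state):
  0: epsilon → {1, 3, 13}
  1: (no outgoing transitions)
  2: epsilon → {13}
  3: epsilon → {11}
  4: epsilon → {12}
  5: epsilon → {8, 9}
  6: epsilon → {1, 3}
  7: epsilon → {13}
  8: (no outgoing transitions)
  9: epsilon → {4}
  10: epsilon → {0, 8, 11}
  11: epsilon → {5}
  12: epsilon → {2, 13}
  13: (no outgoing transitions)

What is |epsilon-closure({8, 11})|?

8

Start with {8, 11}.
From 11 via epsilon: add 5.
From 5 via epsilon: add 9.
From 9 via epsilon: add 4.
From 4 via epsilon: add 12.
From 12 via epsilon: add 2, 13.
epsilon-closure = {2, 4, 5, 8, 9, 11, 12, 13}, which has 8 states.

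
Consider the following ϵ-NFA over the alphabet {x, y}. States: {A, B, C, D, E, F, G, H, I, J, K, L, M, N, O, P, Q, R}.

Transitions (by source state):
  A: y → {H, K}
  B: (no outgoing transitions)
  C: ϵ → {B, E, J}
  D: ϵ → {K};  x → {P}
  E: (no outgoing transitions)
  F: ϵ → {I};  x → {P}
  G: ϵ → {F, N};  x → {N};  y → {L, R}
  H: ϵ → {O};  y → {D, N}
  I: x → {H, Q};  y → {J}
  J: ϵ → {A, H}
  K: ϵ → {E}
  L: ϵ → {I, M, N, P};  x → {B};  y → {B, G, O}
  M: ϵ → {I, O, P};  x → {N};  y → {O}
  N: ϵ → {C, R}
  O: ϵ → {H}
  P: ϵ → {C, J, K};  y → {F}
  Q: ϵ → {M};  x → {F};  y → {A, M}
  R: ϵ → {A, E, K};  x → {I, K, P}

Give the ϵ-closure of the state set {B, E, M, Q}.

{A, B, C, E, H, I, J, K, M, O, P, Q}

Start with {B, E, M, Q}.
From M via ϵ: add I, O, P.
From O via ϵ: add H.
From P via ϵ: add C, J, K.
From J via ϵ: add A.
No new states can be added; the closed set is {A, B, C, E, H, I, J, K, M, O, P, Q}.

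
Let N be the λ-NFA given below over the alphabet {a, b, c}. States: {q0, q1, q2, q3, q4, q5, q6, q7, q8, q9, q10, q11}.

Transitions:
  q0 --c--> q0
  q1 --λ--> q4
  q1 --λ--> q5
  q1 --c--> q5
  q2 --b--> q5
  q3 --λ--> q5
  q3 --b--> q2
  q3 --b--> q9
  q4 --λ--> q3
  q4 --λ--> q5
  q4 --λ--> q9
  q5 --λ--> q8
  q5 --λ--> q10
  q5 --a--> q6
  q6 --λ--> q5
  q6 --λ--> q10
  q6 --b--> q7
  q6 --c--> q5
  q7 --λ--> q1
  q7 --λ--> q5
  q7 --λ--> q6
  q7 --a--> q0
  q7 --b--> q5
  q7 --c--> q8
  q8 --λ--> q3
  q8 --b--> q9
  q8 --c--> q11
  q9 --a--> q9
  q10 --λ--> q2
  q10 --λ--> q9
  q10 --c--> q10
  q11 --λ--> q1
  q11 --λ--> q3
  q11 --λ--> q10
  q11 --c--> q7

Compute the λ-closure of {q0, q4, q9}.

{q0, q2, q3, q4, q5, q8, q9, q10}

Start with {q0, q4, q9}.
From q4 via λ: add q3, q5.
From q5 via λ: add q8, q10.
From q10 via λ: add q2.
No new states can be added; the closed set is {q0, q2, q3, q4, q5, q8, q9, q10}.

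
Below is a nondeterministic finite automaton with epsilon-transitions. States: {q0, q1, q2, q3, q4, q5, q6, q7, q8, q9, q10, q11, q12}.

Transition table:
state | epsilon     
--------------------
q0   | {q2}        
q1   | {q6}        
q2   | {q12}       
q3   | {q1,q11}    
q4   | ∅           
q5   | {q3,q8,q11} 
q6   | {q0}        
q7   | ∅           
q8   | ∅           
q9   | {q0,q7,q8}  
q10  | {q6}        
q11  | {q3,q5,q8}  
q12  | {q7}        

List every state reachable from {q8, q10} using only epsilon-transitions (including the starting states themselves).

Start with {q8, q10}.
From q10 via epsilon: add q6.
From q6 via epsilon: add q0.
From q0 via epsilon: add q2.
From q2 via epsilon: add q12.
From q12 via epsilon: add q7.
No new states can be added; the closed set is {q0, q2, q6, q7, q8, q10, q12}.

{q0, q2, q6, q7, q8, q10, q12}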